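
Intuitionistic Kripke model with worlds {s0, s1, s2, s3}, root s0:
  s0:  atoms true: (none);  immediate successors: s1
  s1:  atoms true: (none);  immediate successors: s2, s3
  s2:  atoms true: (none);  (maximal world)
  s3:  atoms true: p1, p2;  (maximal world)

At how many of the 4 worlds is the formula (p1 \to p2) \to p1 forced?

1

s0: does not force it — s0 \nVdash (p1 \to p2) \to p1: already at s0 itself, s0 \Vdash p1 \to p2 but s0 \nVdash p1.
s1: does not force it — s1 \nVdash (p1 \to p2) \to p1: already at s1 itself, s1 \Vdash p1 \to p2 but s1 \nVdash p1.
s2: does not force it.
s3: forces it.
Worlds forcing the formula: {s3}.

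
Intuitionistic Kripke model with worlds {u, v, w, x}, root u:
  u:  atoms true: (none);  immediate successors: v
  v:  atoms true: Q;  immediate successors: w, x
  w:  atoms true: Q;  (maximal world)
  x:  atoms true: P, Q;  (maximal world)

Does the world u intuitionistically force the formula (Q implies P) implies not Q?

No

u does not force (Q implies P) implies not Q: at the accessible world x, x forces Q implies P but x does not force not Q.
x does not force not Q since x is accessible from x and x forces Q.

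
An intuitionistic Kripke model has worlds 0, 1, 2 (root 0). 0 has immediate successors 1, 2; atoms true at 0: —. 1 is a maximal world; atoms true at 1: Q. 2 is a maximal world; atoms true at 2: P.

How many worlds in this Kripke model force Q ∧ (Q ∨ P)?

1

0: does not force it — 0 ⊮ Q ∧ (Q ∨ P) since 0 fails Q.
1: forces it.
2: does not force it.
Worlds forcing the formula: {1}.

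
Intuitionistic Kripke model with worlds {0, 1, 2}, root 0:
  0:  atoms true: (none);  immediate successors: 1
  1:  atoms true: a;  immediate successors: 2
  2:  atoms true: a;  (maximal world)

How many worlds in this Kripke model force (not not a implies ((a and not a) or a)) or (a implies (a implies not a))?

0: does not force it — 0 does not force (not not a implies ((a and not a) or a)) or (a implies (a implies not a)): neither disjunct is forced at 0.
1: forces it.
2: forces it.
Worlds forcing the formula: {1, 2}.

2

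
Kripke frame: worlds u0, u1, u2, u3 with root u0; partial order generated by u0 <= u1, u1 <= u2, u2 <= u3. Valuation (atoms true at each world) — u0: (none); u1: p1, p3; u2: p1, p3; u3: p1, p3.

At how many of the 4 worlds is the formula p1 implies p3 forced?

u0: forces it.
u1: forces it.
u2: forces it.
u3: forces it.
Worlds forcing the formula: {u0, u1, u2, u3}.

4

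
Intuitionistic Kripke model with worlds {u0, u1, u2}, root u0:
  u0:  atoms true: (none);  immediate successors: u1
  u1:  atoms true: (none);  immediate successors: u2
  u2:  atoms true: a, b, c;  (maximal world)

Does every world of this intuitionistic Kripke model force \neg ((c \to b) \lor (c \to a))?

No

Not every world: u0 \nVdash \neg ((c \to b) \lor (c \to a)).
u0 \nVdash \neg ((c \to b) \lor (c \to a)) since u0 is accessible from u0 and u0 \Vdash (c \to b) \lor (c \to a).
u0 \Vdash (c \to b) \lor (c \to a) via the disjunct c \to b.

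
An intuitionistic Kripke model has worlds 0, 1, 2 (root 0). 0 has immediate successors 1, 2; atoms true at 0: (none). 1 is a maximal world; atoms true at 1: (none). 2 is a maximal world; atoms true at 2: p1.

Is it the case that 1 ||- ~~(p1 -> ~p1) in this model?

1 ||- ~~(p1 -> ~p1): no world accessible from 1 forces ~(p1 -> ~p1).

Yes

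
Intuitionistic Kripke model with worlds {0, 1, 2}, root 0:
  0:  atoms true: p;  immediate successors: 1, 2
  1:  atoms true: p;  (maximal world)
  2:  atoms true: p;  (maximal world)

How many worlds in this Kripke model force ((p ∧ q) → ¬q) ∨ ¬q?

3

0: forces it.
1: forces it.
2: forces it.
Worlds forcing the formula: {0, 1, 2}.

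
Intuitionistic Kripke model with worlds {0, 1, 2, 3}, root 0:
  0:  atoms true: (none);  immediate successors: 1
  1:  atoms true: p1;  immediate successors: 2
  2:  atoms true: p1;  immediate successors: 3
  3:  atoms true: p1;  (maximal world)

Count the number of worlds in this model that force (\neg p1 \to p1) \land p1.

0: does not force it — 0 \nVdash (\neg p1 \to p1) \land p1 since 0 fails p1.
1: forces it.
2: forces it.
3: forces it.
Worlds forcing the formula: {1, 2, 3}.

3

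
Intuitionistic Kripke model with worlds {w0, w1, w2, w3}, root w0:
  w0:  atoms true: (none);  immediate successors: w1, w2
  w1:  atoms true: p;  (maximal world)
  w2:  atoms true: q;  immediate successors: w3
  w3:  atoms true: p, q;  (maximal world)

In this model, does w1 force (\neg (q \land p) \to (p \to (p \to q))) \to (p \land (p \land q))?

Yes

w1 \Vdash (\neg (q \land p) \to (p \to (p \to q))) \to (p \land (p \land q)) vacuously: no world accessible from w1 forces the antecedent \neg (q \land p) \to (p \to (p \to q)).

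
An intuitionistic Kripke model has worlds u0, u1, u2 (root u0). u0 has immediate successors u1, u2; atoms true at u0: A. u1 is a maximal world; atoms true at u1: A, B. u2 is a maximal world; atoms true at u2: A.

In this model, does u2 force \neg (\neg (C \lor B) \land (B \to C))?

No

u2 \nVdash \neg (\neg (C \lor B) \land (B \to C)) since u2 is accessible from u2 and u2 \Vdash \neg (C \lor B) \land (B \to C).
u2 \Vdash \neg (C \lor B) \land (B \to C) since u2 forces both conjuncts.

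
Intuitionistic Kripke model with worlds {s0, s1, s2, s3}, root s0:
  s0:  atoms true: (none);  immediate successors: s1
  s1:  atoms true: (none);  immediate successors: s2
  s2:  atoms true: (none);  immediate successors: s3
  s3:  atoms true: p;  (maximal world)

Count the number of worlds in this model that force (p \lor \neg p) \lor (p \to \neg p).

s0: does not force it — s0 \nVdash (p \lor \neg p) \lor (p \to \neg p): neither disjunct is forced at s0.
s1: does not force it — s1 \nVdash (p \lor \neg p) \lor (p \to \neg p): neither disjunct is forced at s1.
s2: does not force it — s2 \nVdash (p \lor \neg p) \lor (p \to \neg p): neither disjunct is forced at s2.
s3: forces it.
Worlds forcing the formula: {s3}.

1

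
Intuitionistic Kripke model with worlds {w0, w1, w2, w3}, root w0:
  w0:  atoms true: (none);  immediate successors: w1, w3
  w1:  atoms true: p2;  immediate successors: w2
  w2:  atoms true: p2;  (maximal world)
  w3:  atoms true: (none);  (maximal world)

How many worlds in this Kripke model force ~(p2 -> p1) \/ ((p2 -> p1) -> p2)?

2

w0: does not force it — w0 ||-/- ~(p2 -> p1) \/ ((p2 -> p1) -> p2): neither disjunct is forced at w0.
w1: forces it.
w2: forces it.
w3: does not force it — w3 ||-/- ~(p2 -> p1) \/ ((p2 -> p1) -> p2): neither disjunct is forced at w3.
Worlds forcing the formula: {w1, w2}.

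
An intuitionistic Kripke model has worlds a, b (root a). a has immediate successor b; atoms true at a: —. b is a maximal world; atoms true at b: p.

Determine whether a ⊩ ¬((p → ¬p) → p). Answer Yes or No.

No

a ⊮ ¬((p → ¬p) → p) since a is accessible from a and a ⊩ (p → ¬p) → p.
a ⊩ (p → ¬p) → p vacuously: no world accessible from a forces the antecedent p → ¬p.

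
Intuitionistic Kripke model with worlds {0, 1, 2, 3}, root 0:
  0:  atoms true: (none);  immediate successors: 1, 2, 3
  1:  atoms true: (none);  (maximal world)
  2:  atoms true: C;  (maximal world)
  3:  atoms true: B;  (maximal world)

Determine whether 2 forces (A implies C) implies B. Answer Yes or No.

2 does not force (A implies C) implies B: already at 2 itself, 2 forces A implies C but 2 does not force B.
2 lacks atom B, so 2 does not force B.

No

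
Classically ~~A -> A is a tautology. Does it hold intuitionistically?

No

This is double-negation elimination, which is not intuitionistically valid.
A Kripke countermodel: worlds w0, w1; order generated by w0 <= w1; atoms true at each world — w0:{}; w1:{A}.
w0 ||-/- ~~A -> A: already at w0 itself, w0 ||- ~~A but w0 ||-/- A.
w0 lacks atom A, so w0 ||-/- A.
So the root w0 does not force the formula.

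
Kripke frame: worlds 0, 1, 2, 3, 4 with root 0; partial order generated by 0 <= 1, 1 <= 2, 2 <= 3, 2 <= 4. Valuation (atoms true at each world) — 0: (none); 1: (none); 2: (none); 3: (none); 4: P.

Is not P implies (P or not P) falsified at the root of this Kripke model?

0 forces not P implies (P or not P): every world accessible from 0 that forces not P (namely 3) also forces P or not P.
So the root 0 forces not P implies (P or not P); the model is not a countermodel.

No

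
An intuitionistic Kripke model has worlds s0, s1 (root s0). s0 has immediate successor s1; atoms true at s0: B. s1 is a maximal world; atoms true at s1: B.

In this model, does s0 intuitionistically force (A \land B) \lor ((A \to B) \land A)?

s0 \nVdash (A \land B) \lor ((A \to B) \land A): neither disjunct is forced at s0.
s0 \nVdash A \land B since s0 fails A.

No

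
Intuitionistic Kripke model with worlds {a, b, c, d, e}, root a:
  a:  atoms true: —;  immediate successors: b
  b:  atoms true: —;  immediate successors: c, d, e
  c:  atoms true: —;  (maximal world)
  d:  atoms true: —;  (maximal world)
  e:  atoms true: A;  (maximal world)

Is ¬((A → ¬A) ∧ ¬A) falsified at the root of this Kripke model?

Yes

a ⊮ ¬((A → ¬A) ∧ ¬A) since c is accessible from a and c ⊩ (A → ¬A) ∧ ¬A.
c ⊩ (A → ¬A) ∧ ¬A since c forces both conjuncts.
So the root a does not force ¬((A → ¬A) ∧ ¬A); the model is a countermodel.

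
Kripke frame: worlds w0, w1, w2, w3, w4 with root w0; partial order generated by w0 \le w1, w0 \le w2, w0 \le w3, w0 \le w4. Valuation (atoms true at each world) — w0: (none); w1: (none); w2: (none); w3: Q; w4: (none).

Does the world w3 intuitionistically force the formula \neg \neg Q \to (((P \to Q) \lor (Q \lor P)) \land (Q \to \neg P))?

w3 \Vdash \neg \neg Q \to (((P \to Q) \lor (Q \lor P)) \land (Q \to \neg P)): every world accessible from w3 that forces \neg \neg Q (namely w3) also forces ((P \to Q) \lor (Q \lor P)) \land (Q \to \neg P).

Yes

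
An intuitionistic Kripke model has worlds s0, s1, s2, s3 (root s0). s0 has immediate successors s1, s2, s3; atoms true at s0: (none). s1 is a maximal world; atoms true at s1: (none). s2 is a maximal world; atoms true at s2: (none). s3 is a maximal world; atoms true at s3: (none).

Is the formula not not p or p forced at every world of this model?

Not every world: s0 does not force not not p or p.
s0 does not force not not p or p: neither disjunct is forced at s0.
s0 does not force not not p since s0 is accessible from s0 and s0 forces not p.
s0 forces not p: no world accessible from s0 forces p.

No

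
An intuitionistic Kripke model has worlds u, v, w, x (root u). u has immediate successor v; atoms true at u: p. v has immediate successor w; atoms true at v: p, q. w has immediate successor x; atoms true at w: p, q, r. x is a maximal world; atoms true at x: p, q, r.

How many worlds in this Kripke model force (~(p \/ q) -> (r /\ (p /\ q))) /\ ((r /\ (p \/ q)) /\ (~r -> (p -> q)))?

u: does not force it — u ||-/- (~(p \/ q) -> (r /\ (p /\ q))) /\ ((r /\ (p \/ q)) /\ (~r -> (p -> q))) since u fails (r /\ (p \/ q)) /\ (~r -> (p -> q)).
v: does not force it — v ||-/- (~(p \/ q) -> (r /\ (p /\ q))) /\ ((r /\ (p \/ q)) /\ (~r -> (p -> q))) since v fails (r /\ (p \/ q)) /\ (~r -> (p -> q)).
w: forces it.
x: forces it.
Worlds forcing the formula: {w, x}.

2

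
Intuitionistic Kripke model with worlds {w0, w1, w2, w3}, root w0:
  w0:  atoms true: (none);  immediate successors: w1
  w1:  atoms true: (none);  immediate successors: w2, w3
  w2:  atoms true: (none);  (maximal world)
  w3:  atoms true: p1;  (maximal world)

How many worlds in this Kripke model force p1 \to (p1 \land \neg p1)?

1

w0: does not force it — w0 \nVdash p1 \to (p1 \land \neg p1): at the accessible world w3, w3 \Vdash p1 but w3 \nVdash p1 \land \neg p1.
w1: does not force it — w1 \nVdash p1 \to (p1 \land \neg p1): at the accessible world w3, w3 \Vdash p1 but w3 \nVdash p1 \land \neg p1.
w2: forces it.
w3: does not force it — w3 \nVdash p1 \to (p1 \land \neg p1): already at w3 itself, w3 \Vdash p1 but w3 \nVdash p1 \land \neg p1.
Worlds forcing the formula: {w2}.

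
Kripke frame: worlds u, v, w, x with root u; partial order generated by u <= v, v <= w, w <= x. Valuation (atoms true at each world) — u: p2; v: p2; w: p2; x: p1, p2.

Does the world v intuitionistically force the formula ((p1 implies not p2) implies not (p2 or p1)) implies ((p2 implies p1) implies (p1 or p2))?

v forces ((p1 implies not p2) implies not (p2 or p1)) implies ((p2 implies p1) implies (p1 or p2)): every world accessible from v that forces (p1 implies not p2) implies not (p2 or p1) (namely v, w, x) also forces (p2 implies p1) implies (p1 or p2).

Yes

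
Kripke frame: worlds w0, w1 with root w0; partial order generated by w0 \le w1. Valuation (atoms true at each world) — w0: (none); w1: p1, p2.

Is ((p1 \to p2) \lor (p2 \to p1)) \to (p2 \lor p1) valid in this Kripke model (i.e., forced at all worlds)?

No

Not every world: w0 \nVdash ((p1 \to p2) \lor (p2 \to p1)) \to (p2 \lor p1).
w0 \nVdash ((p1 \to p2) \lor (p2 \to p1)) \to (p2 \lor p1): already at w0 itself, w0 \Vdash (p1 \to p2) \lor (p2 \to p1) but w0 \nVdash p2 \lor p1.
w0 \nVdash p2 \lor p1: neither disjunct is forced at w0.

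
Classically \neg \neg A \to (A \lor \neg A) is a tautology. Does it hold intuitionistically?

No

This is a variant of double-negation elimination (deriving excluded middle from double negation), which is not intuitionistically valid.
A Kripke countermodel: worlds u0, u1; order generated by u0 \le u1; atoms true at each world — u0:{}; u1:{A}.
u0 \nVdash \neg \neg A \to (A \lor \neg A): already at u0 itself, u0 \Vdash \neg \neg A but u0 \nVdash A \lor \neg A.
u0 \nVdash A \lor \neg A: neither disjunct is forced at u0.
u0 lacks atom A, so u0 \nVdash A.
So the root u0 does not force the formula.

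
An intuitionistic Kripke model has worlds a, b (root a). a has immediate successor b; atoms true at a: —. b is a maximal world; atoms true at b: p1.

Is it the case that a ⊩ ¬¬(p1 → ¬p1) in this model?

No

a ⊮ ¬¬(p1 → ¬p1) since a is accessible from a and a ⊩ ¬(p1 → ¬p1).
a ⊩ ¬(p1 → ¬p1): no world accessible from a forces p1 → ¬p1.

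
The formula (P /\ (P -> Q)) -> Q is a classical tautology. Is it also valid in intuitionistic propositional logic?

This is modus ponens in implicational form, which is intuitionistically derivable.
If a world forces P and P -> Q, then applying the implication at that world (which is accessible from itself) gives Q.

Yes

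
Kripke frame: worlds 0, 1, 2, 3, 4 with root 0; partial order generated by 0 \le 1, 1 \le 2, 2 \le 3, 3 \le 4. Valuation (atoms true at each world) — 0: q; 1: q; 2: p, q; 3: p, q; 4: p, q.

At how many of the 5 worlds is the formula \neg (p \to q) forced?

0: does not force it — 0 \nVdash \neg (p \to q) since 0 is accessible from 0 and 0 \Vdash p \to q.
1: does not force it — 1 \nVdash \neg (p \to q) since 1 is accessible from 1 and 1 \Vdash p \to q.
2: does not force it.
3: does not force it.
4: does not force it.
Worlds forcing the formula: { }.

0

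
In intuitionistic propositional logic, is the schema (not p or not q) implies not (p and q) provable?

This is a constructively valid De Morgan direction (disjunction of negations to negated conjunction), which is intuitionistically derivable.
If not p holds at a world then no accessible world forces p, hence none forces p and q; likewise for not q.

Yes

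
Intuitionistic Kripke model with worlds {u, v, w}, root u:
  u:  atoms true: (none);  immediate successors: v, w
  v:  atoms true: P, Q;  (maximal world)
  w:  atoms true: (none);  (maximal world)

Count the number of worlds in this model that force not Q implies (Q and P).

1

u: does not force it — u does not force not Q implies (Q and P): at the accessible world w, w forces not Q but w does not force Q and P.
v: forces it.
w: does not force it — w does not force not Q implies (Q and P): already at w itself, w forces not Q but w does not force Q and P.
Worlds forcing the formula: {v}.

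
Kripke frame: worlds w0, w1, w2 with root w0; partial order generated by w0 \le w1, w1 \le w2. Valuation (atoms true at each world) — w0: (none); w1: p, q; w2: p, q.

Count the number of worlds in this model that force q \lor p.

2

w0: does not force it — w0 \nVdash q \lor p: neither disjunct is forced at w0.
w1: forces it.
w2: forces it.
Worlds forcing the formula: {w1, w2}.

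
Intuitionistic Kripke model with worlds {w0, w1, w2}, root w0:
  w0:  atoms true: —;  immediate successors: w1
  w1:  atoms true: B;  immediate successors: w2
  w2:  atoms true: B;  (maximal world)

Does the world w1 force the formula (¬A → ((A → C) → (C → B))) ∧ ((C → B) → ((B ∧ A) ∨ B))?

Yes

w1 ⊩ (¬A → ((A → C) → (C → B))) ∧ ((C → B) → ((B ∧ A) ∨ B)) since w1 forces both conjuncts.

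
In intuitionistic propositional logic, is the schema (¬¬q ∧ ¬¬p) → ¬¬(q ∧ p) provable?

Yes

This is the distribution of double negation over conjunction, which is intuitionistically derivable.
Assume ¬¬q, ¬¬p, and ¬(q ∧ p). From q we'd get ¬p (since q ∧ p is refuted), contradicting ¬¬p; so ¬q, contradicting ¬¬q.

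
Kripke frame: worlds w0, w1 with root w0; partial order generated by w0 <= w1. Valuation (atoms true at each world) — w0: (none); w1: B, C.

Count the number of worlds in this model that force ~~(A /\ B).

w0: does not force it — w0 ||-/- ~~(A /\ B) since w0 is accessible from w0 and w0 ||- ~(A /\ B).
w1: does not force it — w1 ||-/- ~~(A /\ B) since w1 is accessible from w1 and w1 ||- ~(A /\ B).
Worlds forcing the formula: { }.

0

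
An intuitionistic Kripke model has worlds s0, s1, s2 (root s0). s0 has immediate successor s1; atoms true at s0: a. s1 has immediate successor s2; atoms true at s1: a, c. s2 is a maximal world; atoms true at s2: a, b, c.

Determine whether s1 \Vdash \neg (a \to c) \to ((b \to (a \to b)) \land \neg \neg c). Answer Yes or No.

s1 \Vdash \neg (a \to c) \to ((b \to (a \to b)) \land \neg \neg c) vacuously: no world accessible from s1 forces the antecedent \neg (a \to c).

Yes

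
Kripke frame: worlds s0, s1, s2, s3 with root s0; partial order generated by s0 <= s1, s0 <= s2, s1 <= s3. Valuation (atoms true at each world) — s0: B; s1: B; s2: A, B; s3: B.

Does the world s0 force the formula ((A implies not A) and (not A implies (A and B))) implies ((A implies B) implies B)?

Yes

s0 forces ((A implies not A) and (not A implies (A and B))) implies ((A implies B) implies B) vacuously: no world accessible from s0 forces the antecedent (A implies not A) and (not A implies (A and B)).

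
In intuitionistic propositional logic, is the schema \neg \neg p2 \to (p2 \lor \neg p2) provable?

This is a variant of double-negation elimination (deriving excluded middle from double negation), which is not intuitionistically valid.
A Kripke countermodel: worlds u0, u1; order generated by u0 \le u1; atoms true at each world — u0:{}; u1:{p2}.
u0 \nVdash \neg \neg p2 \to (p2 \lor \neg p2): already at u0 itself, u0 \Vdash \neg \neg p2 but u0 \nVdash p2 \lor \neg p2.
u0 \nVdash p2 \lor \neg p2: neither disjunct is forced at u0.
u0 lacks atom p2, so u0 \nVdash p2.
So the root u0 does not force the formula.

No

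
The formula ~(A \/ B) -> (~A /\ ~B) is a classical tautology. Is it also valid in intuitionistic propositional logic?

Yes

This is a constructively valid De Morgan direction (negated disjunction to conjunction of negations), which is intuitionistically derivable.
From ~(A \/ B): if A held then A \/ B would, contradiction — so ~A; similarly ~B.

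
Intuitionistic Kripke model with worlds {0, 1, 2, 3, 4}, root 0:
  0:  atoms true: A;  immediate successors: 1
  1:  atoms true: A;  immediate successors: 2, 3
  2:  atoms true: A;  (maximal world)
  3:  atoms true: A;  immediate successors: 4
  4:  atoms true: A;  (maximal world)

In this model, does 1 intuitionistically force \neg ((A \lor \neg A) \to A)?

No

1 \nVdash \neg ((A \lor \neg A) \to A) since 1 is accessible from 1 and 1 \Vdash (A \lor \neg A) \to A.
1 \Vdash (A \lor \neg A) \to A: every world accessible from 1 that forces A \lor \neg A (namely 1, 2, 3, 4) also forces A.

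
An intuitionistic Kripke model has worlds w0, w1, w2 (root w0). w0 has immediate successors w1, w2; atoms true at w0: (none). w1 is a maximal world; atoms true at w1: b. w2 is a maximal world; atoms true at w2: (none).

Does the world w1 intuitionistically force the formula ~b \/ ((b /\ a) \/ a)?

No

w1 ||-/- ~b \/ ((b /\ a) \/ a): neither disjunct is forced at w1.
w1 ||-/- ~b since w1 is accessible from w1 and w1 ||- b.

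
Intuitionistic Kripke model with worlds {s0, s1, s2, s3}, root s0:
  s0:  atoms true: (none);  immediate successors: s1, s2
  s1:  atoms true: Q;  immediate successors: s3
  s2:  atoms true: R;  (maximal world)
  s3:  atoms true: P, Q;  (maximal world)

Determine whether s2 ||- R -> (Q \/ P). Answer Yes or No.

s2 ||-/- R -> (Q \/ P): already at s2 itself, s2 ||- R but s2 ||-/- Q \/ P.
s2 ||-/- Q \/ P: neither disjunct is forced at s2.
s2 lacks atom Q, so s2 ||-/- Q.

No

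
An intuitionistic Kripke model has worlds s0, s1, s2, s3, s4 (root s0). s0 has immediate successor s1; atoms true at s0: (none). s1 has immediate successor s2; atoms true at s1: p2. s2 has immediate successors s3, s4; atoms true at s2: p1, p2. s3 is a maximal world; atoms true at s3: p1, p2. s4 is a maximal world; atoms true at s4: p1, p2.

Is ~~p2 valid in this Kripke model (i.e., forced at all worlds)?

Yes

s0 ||- ~~p2: no world accessible from s0 forces ~p2.
Since the root s0 forces ~~p2 and forcing is persistent (monotone upward), every world forces it.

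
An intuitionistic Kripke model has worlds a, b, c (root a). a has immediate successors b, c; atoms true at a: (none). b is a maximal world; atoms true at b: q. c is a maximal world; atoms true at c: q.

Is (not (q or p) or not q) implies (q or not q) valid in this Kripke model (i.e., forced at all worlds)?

Yes

a forces (not (q or p) or not q) implies (q or not q) vacuously: no world accessible from a forces the antecedent not (q or p) or not q.
Since the root a forces (not (q or p) or not q) implies (q or not q) and forcing is persistent (monotone upward), every world forces it.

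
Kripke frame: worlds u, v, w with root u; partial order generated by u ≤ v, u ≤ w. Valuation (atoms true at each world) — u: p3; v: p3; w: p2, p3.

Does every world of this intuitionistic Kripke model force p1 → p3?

u ⊩ p1 → p3 vacuously: no world accessible from u forces the antecedent p1.
Since the root u forces p1 → p3 and forcing is persistent (monotone upward), every world forces it.

Yes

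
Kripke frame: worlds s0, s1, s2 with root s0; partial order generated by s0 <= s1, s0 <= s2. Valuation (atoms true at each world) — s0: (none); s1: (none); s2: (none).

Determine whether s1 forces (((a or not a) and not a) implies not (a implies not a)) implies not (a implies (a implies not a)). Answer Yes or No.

s1 forces (((a or not a) and not a) implies not (a implies not a)) implies not (a implies (a implies not a)) vacuously: no world accessible from s1 forces the antecedent ((a or not a) and not a) implies not (a implies not a).

Yes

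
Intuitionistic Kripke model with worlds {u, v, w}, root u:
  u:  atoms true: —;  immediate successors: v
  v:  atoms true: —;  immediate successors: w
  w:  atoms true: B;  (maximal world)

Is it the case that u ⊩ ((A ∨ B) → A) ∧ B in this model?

No

u ⊮ ((A ∨ B) → A) ∧ B since u fails (A ∨ B) → A.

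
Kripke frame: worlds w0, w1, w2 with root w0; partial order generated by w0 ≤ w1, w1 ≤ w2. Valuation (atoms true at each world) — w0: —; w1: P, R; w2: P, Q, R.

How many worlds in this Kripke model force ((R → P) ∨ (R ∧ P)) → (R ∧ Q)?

w0: does not force it — w0 ⊮ ((R → P) ∨ (R ∧ P)) → (R ∧ Q): already at w0 itself, w0 ⊩ (R → P) ∨ (R ∧ P) but w0 ⊮ R ∧ Q.
w1: does not force it — w1 ⊮ ((R → P) ∨ (R ∧ P)) → (R ∧ Q): already at w1 itself, w1 ⊩ (R → P) ∨ (R ∧ P) but w1 ⊮ R ∧ Q.
w2: forces it.
Worlds forcing the formula: {w2}.

1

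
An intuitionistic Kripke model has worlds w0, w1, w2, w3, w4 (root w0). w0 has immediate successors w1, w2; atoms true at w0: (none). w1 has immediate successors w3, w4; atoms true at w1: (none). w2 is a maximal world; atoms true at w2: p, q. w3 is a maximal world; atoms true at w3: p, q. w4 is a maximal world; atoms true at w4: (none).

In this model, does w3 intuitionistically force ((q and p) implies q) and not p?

No

w3 does not force ((q and p) implies q) and not p since w3 fails not p.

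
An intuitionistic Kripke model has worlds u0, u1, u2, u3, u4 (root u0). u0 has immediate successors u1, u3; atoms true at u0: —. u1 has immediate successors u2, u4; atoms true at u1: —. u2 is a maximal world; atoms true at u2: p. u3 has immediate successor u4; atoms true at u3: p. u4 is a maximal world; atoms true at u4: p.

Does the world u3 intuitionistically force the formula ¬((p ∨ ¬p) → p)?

u3 ⊮ ¬((p ∨ ¬p) → p) since u3 is accessible from u3 and u3 ⊩ (p ∨ ¬p) → p.
u3 ⊩ (p ∨ ¬p) → p: every world accessible from u3 that forces p ∨ ¬p (namely u3, u4) also forces p.

No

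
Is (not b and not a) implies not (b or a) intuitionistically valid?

Yes

This is a constructively valid De Morgan direction (conjunction of negations to negated disjunction), which is intuitionistically derivable.
If both not b and not a hold at a world, no accessible world forces b or forces a, so none forces b or a.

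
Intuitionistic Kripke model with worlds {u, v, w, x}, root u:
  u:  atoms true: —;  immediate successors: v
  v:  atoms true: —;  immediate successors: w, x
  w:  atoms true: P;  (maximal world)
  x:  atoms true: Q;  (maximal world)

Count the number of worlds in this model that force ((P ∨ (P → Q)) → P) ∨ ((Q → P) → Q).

u: does not force it — u ⊮ ((P ∨ (P → Q)) → P) ∨ ((Q → P) → Q): neither disjunct is forced at u.
v: does not force it — v ⊮ ((P ∨ (P → Q)) → P) ∨ ((Q → P) → Q): neither disjunct is forced at v.
w: forces it.
x: forces it.
Worlds forcing the formula: {w, x}.

2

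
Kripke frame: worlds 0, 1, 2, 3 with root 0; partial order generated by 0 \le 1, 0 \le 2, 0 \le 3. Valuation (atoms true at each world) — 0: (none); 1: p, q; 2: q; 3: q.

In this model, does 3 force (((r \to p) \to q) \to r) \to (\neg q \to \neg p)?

Yes

3 \Vdash (((r \to p) \to q) \to r) \to (\neg q \to \neg p) vacuously: no world accessible from 3 forces the antecedent ((r \to p) \to q) \to r.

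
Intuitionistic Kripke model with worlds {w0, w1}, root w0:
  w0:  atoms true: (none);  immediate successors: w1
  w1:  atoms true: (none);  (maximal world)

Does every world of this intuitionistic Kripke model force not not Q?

Not every world: w0 does not force not not Q.
w0 does not force not not Q since w0 is accessible from w0 and w0 forces not Q.
w0 forces not Q: no world accessible from w0 forces Q.

No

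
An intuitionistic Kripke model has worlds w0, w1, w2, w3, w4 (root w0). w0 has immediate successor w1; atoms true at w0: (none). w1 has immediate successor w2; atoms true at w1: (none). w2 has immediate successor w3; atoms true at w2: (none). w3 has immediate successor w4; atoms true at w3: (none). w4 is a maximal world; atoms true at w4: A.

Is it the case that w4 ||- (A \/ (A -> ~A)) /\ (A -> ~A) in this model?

No

w4 ||-/- (A \/ (A -> ~A)) /\ (A -> ~A) since w4 fails A -> ~A.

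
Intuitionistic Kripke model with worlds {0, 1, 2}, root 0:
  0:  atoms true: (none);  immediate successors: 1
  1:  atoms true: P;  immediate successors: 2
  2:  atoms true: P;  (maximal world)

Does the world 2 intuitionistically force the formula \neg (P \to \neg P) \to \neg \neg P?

Yes

2 \Vdash \neg (P \to \neg P) \to \neg \neg P: every world accessible from 2 that forces \neg (P \to \neg P) (namely 2) also forces \neg \neg P.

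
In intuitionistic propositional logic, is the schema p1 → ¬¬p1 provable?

Yes

This is double-negation introduction, which is intuitionistically derivable.
If a world forces p1 then every accessible world forces p1 (persistence), so none forces ¬p1; hence ¬¬p1.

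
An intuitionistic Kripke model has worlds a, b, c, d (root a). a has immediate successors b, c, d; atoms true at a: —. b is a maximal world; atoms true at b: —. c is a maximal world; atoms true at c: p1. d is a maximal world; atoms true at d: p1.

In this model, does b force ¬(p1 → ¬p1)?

No

b ⊮ ¬(p1 → ¬p1) since b is accessible from b and b ⊩ p1 → ¬p1.
b ⊩ p1 → ¬p1 vacuously: no world accessible from b forces the antecedent p1.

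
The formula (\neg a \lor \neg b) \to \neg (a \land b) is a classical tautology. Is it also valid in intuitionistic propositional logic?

Yes

This is a constructively valid De Morgan direction (disjunction of negations to negated conjunction), which is intuitionistically derivable.
If \neg a holds at a world then no accessible world forces a, hence none forces a \land b; likewise for \neg b.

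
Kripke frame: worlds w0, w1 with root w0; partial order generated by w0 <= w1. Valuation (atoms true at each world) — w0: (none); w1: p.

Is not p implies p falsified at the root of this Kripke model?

No

w0 forces not p implies p vacuously: no world accessible from w0 forces the antecedent not p.
So the root w0 forces not p implies p; the model is not a countermodel.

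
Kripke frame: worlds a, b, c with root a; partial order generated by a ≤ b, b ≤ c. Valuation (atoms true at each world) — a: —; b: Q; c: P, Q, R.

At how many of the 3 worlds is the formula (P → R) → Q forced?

a: does not force it — a ⊮ (P → R) → Q: already at a itself, a ⊩ P → R but a ⊮ Q.
b: forces it.
c: forces it.
Worlds forcing the formula: {b, c}.

2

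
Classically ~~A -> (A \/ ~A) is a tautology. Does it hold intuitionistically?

This is a variant of double-negation elimination (deriving excluded middle from double negation), which is not intuitionistically valid.
A Kripke countermodel: worlds s0, s1; order generated by s0 <= s1; atoms true at each world — s0:{}; s1:{A}.
s0 ||-/- ~~A -> (A \/ ~A): already at s0 itself, s0 ||- ~~A but s0 ||-/- A \/ ~A.
s0 ||-/- A \/ ~A: neither disjunct is forced at s0.
s0 lacks atom A, so s0 ||-/- A.
So the root s0 does not force the formula.

No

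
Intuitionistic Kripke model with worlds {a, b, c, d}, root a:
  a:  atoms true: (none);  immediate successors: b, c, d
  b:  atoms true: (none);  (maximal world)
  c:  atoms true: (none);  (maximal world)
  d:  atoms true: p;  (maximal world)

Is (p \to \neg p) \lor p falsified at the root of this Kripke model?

Yes

a \nVdash (p \to \neg p) \lor p: neither disjunct is forced at a.
a \nVdash p \to \neg p: at the accessible world d, d \Vdash p but d \nVdash \neg p.
d \nVdash \neg p since d is accessible from d and d \Vdash p.
So the root a does not force (p \to \neg p) \lor p; the model is a countermodel.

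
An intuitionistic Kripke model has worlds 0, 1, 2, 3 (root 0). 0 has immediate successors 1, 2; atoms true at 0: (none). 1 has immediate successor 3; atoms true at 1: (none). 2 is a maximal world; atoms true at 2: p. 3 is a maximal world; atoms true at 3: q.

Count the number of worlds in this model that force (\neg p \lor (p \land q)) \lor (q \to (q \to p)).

0: does not force it — 0 \nVdash (\neg p \lor (p \land q)) \lor (q \to (q \to p)): neither disjunct is forced at 0.
1: forces it.
2: forces it.
3: forces it.
Worlds forcing the formula: {1, 2, 3}.

3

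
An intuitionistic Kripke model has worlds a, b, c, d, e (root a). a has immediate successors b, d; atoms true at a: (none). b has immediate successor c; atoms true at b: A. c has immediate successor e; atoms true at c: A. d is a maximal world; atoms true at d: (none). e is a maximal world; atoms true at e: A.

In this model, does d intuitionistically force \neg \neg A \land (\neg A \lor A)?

No

d \nVdash \neg \neg A \land (\neg A \lor A) since d fails \neg \neg A.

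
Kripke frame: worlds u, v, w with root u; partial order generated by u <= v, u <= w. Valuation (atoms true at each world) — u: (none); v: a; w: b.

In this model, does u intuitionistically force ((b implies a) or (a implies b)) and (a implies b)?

u does not force ((b implies a) or (a implies b)) and (a implies b) since u fails (b implies a) or (a implies b).

No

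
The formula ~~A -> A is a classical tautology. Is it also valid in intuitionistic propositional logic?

No

This is double-negation elimination, which is not intuitionistically valid.
A Kripke countermodel: worlds u0, u1; order generated by u0 <= u1; atoms true at each world — u0:{}; u1:{A}.
u0 ||-/- ~~A -> A: already at u0 itself, u0 ||- ~~A but u0 ||-/- A.
u0 lacks atom A, so u0 ||-/- A.
So the root u0 does not force the formula.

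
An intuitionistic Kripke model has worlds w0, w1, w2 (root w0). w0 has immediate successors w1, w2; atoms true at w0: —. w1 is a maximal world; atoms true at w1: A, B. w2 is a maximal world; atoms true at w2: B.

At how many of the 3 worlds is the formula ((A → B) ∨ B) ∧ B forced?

w0: does not force it — w0 ⊮ ((A → B) ∨ B) ∧ B since w0 fails B.
w1: forces it.
w2: forces it.
Worlds forcing the formula: {w1, w2}.

2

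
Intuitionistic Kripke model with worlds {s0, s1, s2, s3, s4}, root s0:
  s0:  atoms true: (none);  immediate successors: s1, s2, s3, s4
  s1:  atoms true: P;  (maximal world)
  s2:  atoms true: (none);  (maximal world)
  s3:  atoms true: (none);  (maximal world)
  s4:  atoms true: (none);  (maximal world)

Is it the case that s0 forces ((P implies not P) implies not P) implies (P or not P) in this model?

s0 does not force ((P implies not P) implies not P) implies (P or not P): already at s0 itself, s0 forces (P implies not P) implies not P but s0 does not force P or not P.
s0 does not force P or not P: neither disjunct is forced at s0.
s0 lacks atom P, so s0 does not force P.

No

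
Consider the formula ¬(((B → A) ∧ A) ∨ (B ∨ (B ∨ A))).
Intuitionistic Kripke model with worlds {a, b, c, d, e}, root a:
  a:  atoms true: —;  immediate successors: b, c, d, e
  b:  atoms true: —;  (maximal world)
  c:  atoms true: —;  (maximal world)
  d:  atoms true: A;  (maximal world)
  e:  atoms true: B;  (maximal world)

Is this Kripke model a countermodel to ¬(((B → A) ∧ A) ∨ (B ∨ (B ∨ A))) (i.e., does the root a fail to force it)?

a ⊮ ¬(((B → A) ∧ A) ∨ (B ∨ (B ∨ A))) since d is accessible from a and d ⊩ ((B → A) ∧ A) ∨ (B ∨ (B ∨ A)).
d ⊩ ((B → A) ∧ A) ∨ (B ∨ (B ∨ A)) via the disjunct (B → A) ∧ A.
So the root a does not force ¬(((B → A) ∧ A) ∨ (B ∨ (B ∨ A))); the model is a countermodel.

Yes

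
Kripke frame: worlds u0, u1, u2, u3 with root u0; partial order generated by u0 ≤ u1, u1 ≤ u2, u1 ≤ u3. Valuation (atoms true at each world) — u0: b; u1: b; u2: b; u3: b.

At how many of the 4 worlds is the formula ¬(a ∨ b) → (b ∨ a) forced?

u0: forces it.
u1: forces it.
u2: forces it.
u3: forces it.
Worlds forcing the formula: {u0, u1, u2, u3}.

4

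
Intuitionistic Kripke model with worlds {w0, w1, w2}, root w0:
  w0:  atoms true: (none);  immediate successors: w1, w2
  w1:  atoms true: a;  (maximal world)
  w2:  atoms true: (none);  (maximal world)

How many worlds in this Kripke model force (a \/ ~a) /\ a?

1

w0: does not force it — w0 ||-/- (a \/ ~a) /\ a since w0 fails a \/ ~a.
w1: forces it.
w2: does not force it.
Worlds forcing the formula: {w1}.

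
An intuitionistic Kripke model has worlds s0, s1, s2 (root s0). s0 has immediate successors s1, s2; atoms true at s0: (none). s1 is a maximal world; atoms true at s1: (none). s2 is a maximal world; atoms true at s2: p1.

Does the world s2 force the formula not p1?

No

s2 does not force not p1 since s2 is accessible from s2 and s2 forces p1.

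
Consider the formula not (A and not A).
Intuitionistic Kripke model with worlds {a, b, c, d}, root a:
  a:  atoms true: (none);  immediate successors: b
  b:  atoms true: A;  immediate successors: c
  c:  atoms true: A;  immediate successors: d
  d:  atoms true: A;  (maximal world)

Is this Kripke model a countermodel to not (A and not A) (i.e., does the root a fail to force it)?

a forces not (A and not A): no world accessible from a forces A and not A.
So the root a forces not (A and not A); the model is not a countermodel.

No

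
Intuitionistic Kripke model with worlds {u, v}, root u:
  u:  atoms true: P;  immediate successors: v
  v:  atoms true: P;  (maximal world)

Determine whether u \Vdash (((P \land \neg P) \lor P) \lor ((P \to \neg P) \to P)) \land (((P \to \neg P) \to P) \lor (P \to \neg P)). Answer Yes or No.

u \Vdash (((P \land \neg P) \lor P) \lor ((P \to \neg P) \to P)) \land (((P \to \neg P) \to P) \lor (P \to \neg P)) since u forces both conjuncts.

Yes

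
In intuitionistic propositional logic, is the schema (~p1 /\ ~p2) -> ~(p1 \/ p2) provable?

This is a constructively valid De Morgan direction (conjunction of negations to negated disjunction), which is intuitionistically derivable.
If both ~p1 and ~p2 hold at a world, no accessible world forces p1 or forces p2, so none forces p1 \/ p2.

Yes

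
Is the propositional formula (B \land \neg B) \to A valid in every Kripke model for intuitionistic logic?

This is an instance of ex falso quodlibet, which is intuitionistically derivable.
No world can force both B and \neg B, so the antecedent B \land \neg B is never forced and the implication holds vacuously at every world.

Yes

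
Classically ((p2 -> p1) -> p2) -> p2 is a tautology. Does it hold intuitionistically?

No

This is Peirce's law, which is not intuitionistically valid.
A Kripke countermodel: worlds u, v; order generated by u <= v; atoms true at each world — u:{}; v:{p2}.
u ||-/- ((p2 -> p1) -> p2) -> p2: already at u itself, u ||- (p2 -> p1) -> p2 but u ||-/- p2.
u lacks atom p2, so u ||-/- p2.
So the root u does not force the formula.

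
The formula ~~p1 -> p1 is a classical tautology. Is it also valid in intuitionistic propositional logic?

This is double-negation elimination, which is not intuitionistically valid.
A Kripke countermodel: worlds u, v; order generated by u <= v; atoms true at each world — u:{}; v:{p1}.
u ||-/- ~~p1 -> p1: already at u itself, u ||- ~~p1 but u ||-/- p1.
u lacks atom p1, so u ||-/- p1.
So the root u does not force the formula.

No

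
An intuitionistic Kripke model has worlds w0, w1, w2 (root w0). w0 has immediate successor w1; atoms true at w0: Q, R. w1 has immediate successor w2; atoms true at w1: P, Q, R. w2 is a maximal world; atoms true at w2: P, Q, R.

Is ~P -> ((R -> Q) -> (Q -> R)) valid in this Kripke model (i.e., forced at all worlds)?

w0 ||- ~P -> ((R -> Q) -> (Q -> R)) vacuously: no world accessible from w0 forces the antecedent ~P.
Since the root w0 forces ~P -> ((R -> Q) -> (Q -> R)) and forcing is persistent (monotone upward), every world forces it.

Yes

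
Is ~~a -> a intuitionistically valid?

No

This is double-negation elimination, which is not intuitionistically valid.
A Kripke countermodel: worlds s0, s1; order generated by s0 <= s1; atoms true at each world — s0:{}; s1:{a}.
s0 ||-/- ~~a -> a: already at s0 itself, s0 ||- ~~a but s0 ||-/- a.
s0 lacks atom a, so s0 ||-/- a.
So the root s0 does not force the formula.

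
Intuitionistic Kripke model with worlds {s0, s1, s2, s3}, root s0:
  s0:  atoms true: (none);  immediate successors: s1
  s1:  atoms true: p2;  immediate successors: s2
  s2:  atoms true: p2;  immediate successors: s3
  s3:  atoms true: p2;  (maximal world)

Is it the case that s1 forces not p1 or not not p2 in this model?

Yes

s1 forces not p1 or not not p2 via the disjunct not p1.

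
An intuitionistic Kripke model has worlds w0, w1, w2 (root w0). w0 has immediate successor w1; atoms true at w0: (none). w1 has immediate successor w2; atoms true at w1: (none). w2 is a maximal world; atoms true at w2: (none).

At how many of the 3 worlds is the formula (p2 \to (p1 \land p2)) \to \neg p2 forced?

3

w0: forces it.
w1: forces it.
w2: forces it.
Worlds forcing the formula: {w0, w1, w2}.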